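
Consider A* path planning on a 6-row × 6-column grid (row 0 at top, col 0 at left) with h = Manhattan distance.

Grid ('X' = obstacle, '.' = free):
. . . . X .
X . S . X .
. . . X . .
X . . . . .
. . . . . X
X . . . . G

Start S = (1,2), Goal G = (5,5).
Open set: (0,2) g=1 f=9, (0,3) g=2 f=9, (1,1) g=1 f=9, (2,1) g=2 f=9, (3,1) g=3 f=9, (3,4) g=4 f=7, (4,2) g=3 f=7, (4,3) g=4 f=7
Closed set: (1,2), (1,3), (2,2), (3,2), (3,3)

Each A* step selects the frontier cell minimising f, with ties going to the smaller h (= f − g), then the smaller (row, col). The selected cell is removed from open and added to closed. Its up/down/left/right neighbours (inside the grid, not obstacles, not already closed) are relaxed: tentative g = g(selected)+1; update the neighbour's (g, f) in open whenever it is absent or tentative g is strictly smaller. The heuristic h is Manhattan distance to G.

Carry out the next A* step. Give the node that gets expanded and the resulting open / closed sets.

expanded=(3,4); open=[(0,2) g=1 f=9, (0,3) g=2 f=9, (1,1) g=1 f=9, (2,1) g=2 f=9, (2,4) g=5 f=9, (3,1) g=3 f=9, (3,5) g=5 f=7, (4,2) g=3 f=7, (4,3) g=4 f=7, (4,4) g=5 f=7]; closed=[(1,2), (1,3), (2,2), (3,2), (3,3), (3,4)]

step 1: expand (3,4) (f=7, h=3) → closed; open now [(0,2) g=1 f=9, (0,3) g=2 f=9, (1,1) g=1 f=9, (2,1) g=2 f=9, (2,4) g=5 f=9, (3,1) g=3 f=9, (3,5) g=5 f=7, (4,2) g=3 f=7, (4,3) g=4 f=7, (4,4) g=5 f=7]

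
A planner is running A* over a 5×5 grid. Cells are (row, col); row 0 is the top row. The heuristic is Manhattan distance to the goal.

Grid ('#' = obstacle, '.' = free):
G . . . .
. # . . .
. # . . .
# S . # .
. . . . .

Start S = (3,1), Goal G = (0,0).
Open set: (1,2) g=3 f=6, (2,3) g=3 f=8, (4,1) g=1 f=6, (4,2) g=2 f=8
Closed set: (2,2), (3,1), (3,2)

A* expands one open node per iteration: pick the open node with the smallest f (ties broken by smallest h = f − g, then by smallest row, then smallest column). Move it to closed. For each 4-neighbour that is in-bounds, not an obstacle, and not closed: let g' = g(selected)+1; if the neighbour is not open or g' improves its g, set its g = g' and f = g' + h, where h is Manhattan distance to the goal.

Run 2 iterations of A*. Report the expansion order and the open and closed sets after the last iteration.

order=[(1,2) → (0,2)]; open=[(0,1) g=5 f=6, (0,3) g=5 f=8, (1,3) g=4 f=8, (2,3) g=3 f=8, (4,1) g=1 f=6, (4,2) g=2 f=8]; closed=[(0,2), (1,2), (2,2), (3,1), (3,2)]

step 1: expand (1,2) (f=6, h=3) → closed; open now [(0,2) g=4 f=6, (1,3) g=4 f=8, (2,3) g=3 f=8, (4,1) g=1 f=6, (4,2) g=2 f=8]
step 2: expand (0,2) (f=6, h=2) → closed; open now [(0,1) g=5 f=6, (0,3) g=5 f=8, (1,3) g=4 f=8, (2,3) g=3 f=8, (4,1) g=1 f=6, (4,2) g=2 f=8]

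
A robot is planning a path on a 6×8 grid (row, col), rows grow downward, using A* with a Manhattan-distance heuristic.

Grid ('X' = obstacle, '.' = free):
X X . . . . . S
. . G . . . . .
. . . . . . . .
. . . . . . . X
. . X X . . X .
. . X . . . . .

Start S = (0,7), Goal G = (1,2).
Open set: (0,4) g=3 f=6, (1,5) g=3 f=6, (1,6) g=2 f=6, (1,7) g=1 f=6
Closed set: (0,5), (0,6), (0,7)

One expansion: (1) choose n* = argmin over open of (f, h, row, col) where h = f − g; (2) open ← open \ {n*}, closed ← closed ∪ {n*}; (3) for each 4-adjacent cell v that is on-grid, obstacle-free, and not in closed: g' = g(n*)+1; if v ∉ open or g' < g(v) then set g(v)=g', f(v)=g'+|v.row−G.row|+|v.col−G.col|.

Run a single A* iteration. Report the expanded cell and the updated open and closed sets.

step 1: expand (0,4) (f=6, h=3) → closed; open now [(0,3) g=4 f=6, (1,4) g=4 f=6, (1,5) g=3 f=6, (1,6) g=2 f=6, (1,7) g=1 f=6]

expanded=(0,4); open=[(0,3) g=4 f=6, (1,4) g=4 f=6, (1,5) g=3 f=6, (1,6) g=2 f=6, (1,7) g=1 f=6]; closed=[(0,4), (0,5), (0,6), (0,7)]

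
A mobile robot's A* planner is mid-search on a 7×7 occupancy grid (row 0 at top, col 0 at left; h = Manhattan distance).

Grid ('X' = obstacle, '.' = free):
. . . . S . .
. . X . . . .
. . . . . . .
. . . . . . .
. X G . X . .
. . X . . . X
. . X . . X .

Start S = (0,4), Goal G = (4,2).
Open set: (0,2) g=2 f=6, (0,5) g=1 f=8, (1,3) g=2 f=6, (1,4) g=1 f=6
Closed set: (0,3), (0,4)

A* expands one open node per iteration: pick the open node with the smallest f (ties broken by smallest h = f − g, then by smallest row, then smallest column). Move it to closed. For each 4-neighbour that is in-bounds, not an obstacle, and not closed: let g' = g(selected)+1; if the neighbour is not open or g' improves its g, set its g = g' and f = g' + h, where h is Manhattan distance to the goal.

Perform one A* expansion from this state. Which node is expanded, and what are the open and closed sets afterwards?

expanded=(0,2); open=[(0,1) g=3 f=8, (0,5) g=1 f=8, (1,3) g=2 f=6, (1,4) g=1 f=6]; closed=[(0,2), (0,3), (0,4)]

step 1: expand (0,2) (f=6, h=4) → closed; open now [(0,1) g=3 f=8, (0,5) g=1 f=8, (1,3) g=2 f=6, (1,4) g=1 f=6]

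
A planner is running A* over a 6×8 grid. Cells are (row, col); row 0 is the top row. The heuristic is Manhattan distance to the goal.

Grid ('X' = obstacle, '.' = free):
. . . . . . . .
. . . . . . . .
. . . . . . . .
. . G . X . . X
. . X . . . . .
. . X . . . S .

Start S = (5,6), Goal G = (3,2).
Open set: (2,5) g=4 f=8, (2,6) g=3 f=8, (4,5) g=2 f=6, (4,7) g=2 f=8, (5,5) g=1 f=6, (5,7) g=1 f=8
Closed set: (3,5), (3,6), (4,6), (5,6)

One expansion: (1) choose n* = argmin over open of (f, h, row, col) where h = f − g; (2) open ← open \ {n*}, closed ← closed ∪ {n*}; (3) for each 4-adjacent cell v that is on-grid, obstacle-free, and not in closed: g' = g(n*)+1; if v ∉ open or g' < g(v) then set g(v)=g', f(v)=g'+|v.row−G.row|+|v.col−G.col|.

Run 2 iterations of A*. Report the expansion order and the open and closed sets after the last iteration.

step 1: expand (4,5) (f=6, h=4) → closed; open now [(2,5) g=4 f=8, (2,6) g=3 f=8, (4,4) g=3 f=6, (4,7) g=2 f=8, (5,5) g=1 f=6, (5,7) g=1 f=8]
step 2: expand (4,4) (f=6, h=3) → closed; open now [(2,5) g=4 f=8, (2,6) g=3 f=8, (4,3) g=4 f=6, (4,7) g=2 f=8, (5,4) g=4 f=8, (5,5) g=1 f=6, (5,7) g=1 f=8]

order=[(4,5) → (4,4)]; open=[(2,5) g=4 f=8, (2,6) g=3 f=8, (4,3) g=4 f=6, (4,7) g=2 f=8, (5,4) g=4 f=8, (5,5) g=1 f=6, (5,7) g=1 f=8]; closed=[(3,5), (3,6), (4,4), (4,5), (4,6), (5,6)]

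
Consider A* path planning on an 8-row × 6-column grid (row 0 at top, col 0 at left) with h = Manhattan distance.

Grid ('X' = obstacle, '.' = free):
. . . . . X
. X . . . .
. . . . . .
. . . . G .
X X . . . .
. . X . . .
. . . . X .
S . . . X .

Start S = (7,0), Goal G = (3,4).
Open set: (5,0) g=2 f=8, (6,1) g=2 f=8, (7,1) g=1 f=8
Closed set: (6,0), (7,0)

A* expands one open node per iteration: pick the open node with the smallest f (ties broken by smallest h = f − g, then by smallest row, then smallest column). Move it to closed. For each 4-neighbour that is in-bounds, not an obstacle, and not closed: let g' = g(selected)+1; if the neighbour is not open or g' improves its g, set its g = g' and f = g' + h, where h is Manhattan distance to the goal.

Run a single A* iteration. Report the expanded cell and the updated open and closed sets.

expanded=(5,0); open=[(5,1) g=3 f=8, (6,1) g=2 f=8, (7,1) g=1 f=8]; closed=[(5,0), (6,0), (7,0)]

step 1: expand (5,0) (f=8, h=6) → closed; open now [(5,1) g=3 f=8, (6,1) g=2 f=8, (7,1) g=1 f=8]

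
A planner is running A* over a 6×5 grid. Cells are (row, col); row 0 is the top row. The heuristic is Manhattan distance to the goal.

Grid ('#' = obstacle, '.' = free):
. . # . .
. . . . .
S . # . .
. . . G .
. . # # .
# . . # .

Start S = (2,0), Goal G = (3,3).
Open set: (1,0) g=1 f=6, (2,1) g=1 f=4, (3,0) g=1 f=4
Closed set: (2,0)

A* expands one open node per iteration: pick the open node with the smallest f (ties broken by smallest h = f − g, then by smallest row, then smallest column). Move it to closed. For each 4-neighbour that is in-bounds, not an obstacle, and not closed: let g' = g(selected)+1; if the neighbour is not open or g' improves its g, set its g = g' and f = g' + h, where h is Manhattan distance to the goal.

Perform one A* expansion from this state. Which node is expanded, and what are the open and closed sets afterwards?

step 1: expand (2,1) (f=4, h=3) → closed; open now [(1,0) g=1 f=6, (1,1) g=2 f=6, (3,0) g=1 f=4, (3,1) g=2 f=4]

expanded=(2,1); open=[(1,0) g=1 f=6, (1,1) g=2 f=6, (3,0) g=1 f=4, (3,1) g=2 f=4]; closed=[(2,0), (2,1)]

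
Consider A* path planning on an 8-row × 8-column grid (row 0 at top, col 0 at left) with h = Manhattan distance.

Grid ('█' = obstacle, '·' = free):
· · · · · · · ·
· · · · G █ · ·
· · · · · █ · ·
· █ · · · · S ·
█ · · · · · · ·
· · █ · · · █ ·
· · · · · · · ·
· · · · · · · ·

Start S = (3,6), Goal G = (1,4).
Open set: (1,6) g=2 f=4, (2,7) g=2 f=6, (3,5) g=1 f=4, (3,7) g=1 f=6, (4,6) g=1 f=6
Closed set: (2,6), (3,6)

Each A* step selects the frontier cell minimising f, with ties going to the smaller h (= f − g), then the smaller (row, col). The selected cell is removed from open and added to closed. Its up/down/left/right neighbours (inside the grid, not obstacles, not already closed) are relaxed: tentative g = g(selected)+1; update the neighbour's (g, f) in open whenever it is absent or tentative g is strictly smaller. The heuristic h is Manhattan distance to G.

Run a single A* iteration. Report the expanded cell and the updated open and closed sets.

expanded=(1,6); open=[(0,6) g=3 f=6, (1,7) g=3 f=6, (2,7) g=2 f=6, (3,5) g=1 f=4, (3,7) g=1 f=6, (4,6) g=1 f=6]; closed=[(1,6), (2,6), (3,6)]

step 1: expand (1,6) (f=4, h=2) → closed; open now [(0,6) g=3 f=6, (1,7) g=3 f=6, (2,7) g=2 f=6, (3,5) g=1 f=4, (3,7) g=1 f=6, (4,6) g=1 f=6]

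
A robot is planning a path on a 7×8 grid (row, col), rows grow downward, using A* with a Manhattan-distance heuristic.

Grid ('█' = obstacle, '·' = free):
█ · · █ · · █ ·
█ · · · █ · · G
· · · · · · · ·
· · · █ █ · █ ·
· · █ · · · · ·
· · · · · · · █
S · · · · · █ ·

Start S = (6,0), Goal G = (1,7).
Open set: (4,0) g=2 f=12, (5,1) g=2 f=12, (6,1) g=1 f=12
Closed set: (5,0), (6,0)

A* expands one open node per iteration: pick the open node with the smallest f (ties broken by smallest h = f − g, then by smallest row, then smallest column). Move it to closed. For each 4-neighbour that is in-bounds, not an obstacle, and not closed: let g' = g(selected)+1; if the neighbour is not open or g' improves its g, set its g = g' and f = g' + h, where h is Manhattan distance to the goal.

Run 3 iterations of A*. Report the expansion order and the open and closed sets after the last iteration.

order=[(4,0) → (3,0) → (2,0)]; open=[(2,1) g=5 f=12, (3,1) g=4 f=12, (4,1) g=3 f=12, (5,1) g=2 f=12, (6,1) g=1 f=12]; closed=[(2,0), (3,0), (4,0), (5,0), (6,0)]

step 1: expand (4,0) (f=12, h=10) → closed; open now [(3,0) g=3 f=12, (4,1) g=3 f=12, (5,1) g=2 f=12, (6,1) g=1 f=12]
step 2: expand (3,0) (f=12, h=9) → closed; open now [(2,0) g=4 f=12, (3,1) g=4 f=12, (4,1) g=3 f=12, (5,1) g=2 f=12, (6,1) g=1 f=12]
step 3: expand (2,0) (f=12, h=8) → closed; open now [(2,1) g=5 f=12, (3,1) g=4 f=12, (4,1) g=3 f=12, (5,1) g=2 f=12, (6,1) g=1 f=12]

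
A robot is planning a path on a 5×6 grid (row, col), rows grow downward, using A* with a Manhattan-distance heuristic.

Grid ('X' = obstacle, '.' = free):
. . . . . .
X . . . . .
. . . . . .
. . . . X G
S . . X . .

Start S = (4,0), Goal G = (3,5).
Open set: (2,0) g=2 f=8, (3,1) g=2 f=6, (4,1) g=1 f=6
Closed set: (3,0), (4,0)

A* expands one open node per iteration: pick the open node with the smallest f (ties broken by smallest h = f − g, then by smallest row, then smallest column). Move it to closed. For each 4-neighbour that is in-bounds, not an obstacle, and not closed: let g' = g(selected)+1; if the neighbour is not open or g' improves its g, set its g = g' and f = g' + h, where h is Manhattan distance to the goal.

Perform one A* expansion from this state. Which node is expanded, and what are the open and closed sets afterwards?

step 1: expand (3,1) (f=6, h=4) → closed; open now [(2,0) g=2 f=8, (2,1) g=3 f=8, (3,2) g=3 f=6, (4,1) g=1 f=6]

expanded=(3,1); open=[(2,0) g=2 f=8, (2,1) g=3 f=8, (3,2) g=3 f=6, (4,1) g=1 f=6]; closed=[(3,0), (3,1), (4,0)]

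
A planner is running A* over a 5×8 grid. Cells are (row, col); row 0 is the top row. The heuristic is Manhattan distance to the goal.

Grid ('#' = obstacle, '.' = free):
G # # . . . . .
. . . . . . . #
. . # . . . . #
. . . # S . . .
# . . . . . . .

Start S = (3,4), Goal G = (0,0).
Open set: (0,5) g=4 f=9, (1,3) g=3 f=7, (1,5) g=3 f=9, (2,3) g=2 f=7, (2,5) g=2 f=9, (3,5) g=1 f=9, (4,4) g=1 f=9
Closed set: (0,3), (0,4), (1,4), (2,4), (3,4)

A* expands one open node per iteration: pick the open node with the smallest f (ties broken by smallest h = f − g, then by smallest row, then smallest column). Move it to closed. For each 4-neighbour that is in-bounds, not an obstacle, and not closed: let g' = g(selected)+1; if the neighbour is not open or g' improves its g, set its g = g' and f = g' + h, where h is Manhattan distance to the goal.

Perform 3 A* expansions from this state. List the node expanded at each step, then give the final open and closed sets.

order=[(1,3) → (1,2) → (1,1)]; open=[(0,5) g=4 f=9, (1,0) g=6 f=7, (1,5) g=3 f=9, (2,1) g=6 f=9, (2,3) g=2 f=7, (2,5) g=2 f=9, (3,5) g=1 f=9, (4,4) g=1 f=9]; closed=[(0,3), (0,4), (1,1), (1,2), (1,3), (1,4), (2,4), (3,4)]

step 1: expand (1,3) (f=7, h=4) → closed; open now [(0,5) g=4 f=9, (1,2) g=4 f=7, (1,5) g=3 f=9, (2,3) g=2 f=7, (2,5) g=2 f=9, (3,5) g=1 f=9, (4,4) g=1 f=9]
step 2: expand (1,2) (f=7, h=3) → closed; open now [(0,5) g=4 f=9, (1,1) g=5 f=7, (1,5) g=3 f=9, (2,3) g=2 f=7, (2,5) g=2 f=9, (3,5) g=1 f=9, (4,4) g=1 f=9]
step 3: expand (1,1) (f=7, h=2) → closed; open now [(0,5) g=4 f=9, (1,0) g=6 f=7, (1,5) g=3 f=9, (2,1) g=6 f=9, (2,3) g=2 f=7, (2,5) g=2 f=9, (3,5) g=1 f=9, (4,4) g=1 f=9]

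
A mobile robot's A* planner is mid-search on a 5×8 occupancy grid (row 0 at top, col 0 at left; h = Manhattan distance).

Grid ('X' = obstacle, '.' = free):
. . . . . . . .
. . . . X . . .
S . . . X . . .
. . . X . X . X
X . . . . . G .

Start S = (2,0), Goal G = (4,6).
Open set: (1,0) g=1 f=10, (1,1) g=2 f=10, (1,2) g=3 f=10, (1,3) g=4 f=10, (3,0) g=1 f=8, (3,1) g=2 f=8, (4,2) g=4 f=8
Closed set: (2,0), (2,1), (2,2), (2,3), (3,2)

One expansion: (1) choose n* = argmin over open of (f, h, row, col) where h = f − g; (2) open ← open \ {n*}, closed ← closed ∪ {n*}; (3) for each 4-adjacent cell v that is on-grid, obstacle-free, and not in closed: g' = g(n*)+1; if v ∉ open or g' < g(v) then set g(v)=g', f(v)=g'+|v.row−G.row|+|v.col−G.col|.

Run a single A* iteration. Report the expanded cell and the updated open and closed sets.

expanded=(4,2); open=[(1,0) g=1 f=10, (1,1) g=2 f=10, (1,2) g=3 f=10, (1,3) g=4 f=10, (3,0) g=1 f=8, (3,1) g=2 f=8, (4,1) g=5 f=10, (4,3) g=5 f=8]; closed=[(2,0), (2,1), (2,2), (2,3), (3,2), (4,2)]

step 1: expand (4,2) (f=8, h=4) → closed; open now [(1,0) g=1 f=10, (1,1) g=2 f=10, (1,2) g=3 f=10, (1,3) g=4 f=10, (3,0) g=1 f=8, (3,1) g=2 f=8, (4,1) g=5 f=10, (4,3) g=5 f=8]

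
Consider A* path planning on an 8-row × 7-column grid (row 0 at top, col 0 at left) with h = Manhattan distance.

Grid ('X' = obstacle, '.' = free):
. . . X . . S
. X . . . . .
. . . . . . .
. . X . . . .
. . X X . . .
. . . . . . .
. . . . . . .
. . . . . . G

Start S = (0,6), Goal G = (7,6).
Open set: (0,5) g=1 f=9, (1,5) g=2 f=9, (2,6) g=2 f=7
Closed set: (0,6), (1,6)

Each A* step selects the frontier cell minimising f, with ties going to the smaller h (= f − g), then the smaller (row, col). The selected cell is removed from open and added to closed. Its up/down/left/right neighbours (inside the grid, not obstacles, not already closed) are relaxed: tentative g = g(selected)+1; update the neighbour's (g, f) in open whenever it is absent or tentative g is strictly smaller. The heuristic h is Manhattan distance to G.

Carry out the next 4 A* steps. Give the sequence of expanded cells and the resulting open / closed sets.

order=[(2,6) → (3,6) → (4,6) → (5,6)]; open=[(0,5) g=1 f=9, (1,5) g=2 f=9, (2,5) g=3 f=9, (3,5) g=4 f=9, (4,5) g=5 f=9, (5,5) g=6 f=9, (6,6) g=6 f=7]; closed=[(0,6), (1,6), (2,6), (3,6), (4,6), (5,6)]

step 1: expand (2,6) (f=7, h=5) → closed; open now [(0,5) g=1 f=9, (1,5) g=2 f=9, (2,5) g=3 f=9, (3,6) g=3 f=7]
step 2: expand (3,6) (f=7, h=4) → closed; open now [(0,5) g=1 f=9, (1,5) g=2 f=9, (2,5) g=3 f=9, (3,5) g=4 f=9, (4,6) g=4 f=7]
step 3: expand (4,6) (f=7, h=3) → closed; open now [(0,5) g=1 f=9, (1,5) g=2 f=9, (2,5) g=3 f=9, (3,5) g=4 f=9, (4,5) g=5 f=9, (5,6) g=5 f=7]
step 4: expand (5,6) (f=7, h=2) → closed; open now [(0,5) g=1 f=9, (1,5) g=2 f=9, (2,5) g=3 f=9, (3,5) g=4 f=9, (4,5) g=5 f=9, (5,5) g=6 f=9, (6,6) g=6 f=7]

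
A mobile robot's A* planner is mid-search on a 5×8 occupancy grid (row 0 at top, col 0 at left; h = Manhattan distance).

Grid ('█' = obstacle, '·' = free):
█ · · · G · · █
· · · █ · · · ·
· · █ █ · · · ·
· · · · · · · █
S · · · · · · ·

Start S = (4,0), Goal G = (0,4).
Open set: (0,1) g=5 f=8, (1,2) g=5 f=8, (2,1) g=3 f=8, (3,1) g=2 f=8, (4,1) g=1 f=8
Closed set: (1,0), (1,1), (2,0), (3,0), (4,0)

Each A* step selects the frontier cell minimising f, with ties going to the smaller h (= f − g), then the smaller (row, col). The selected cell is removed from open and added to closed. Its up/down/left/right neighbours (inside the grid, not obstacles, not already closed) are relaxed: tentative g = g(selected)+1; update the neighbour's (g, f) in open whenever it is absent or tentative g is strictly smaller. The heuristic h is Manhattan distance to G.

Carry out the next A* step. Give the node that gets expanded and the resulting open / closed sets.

expanded=(0,1); open=[(0,2) g=6 f=8, (1,2) g=5 f=8, (2,1) g=3 f=8, (3,1) g=2 f=8, (4,1) g=1 f=8]; closed=[(0,1), (1,0), (1,1), (2,0), (3,0), (4,0)]

step 1: expand (0,1) (f=8, h=3) → closed; open now [(0,2) g=6 f=8, (1,2) g=5 f=8, (2,1) g=3 f=8, (3,1) g=2 f=8, (4,1) g=1 f=8]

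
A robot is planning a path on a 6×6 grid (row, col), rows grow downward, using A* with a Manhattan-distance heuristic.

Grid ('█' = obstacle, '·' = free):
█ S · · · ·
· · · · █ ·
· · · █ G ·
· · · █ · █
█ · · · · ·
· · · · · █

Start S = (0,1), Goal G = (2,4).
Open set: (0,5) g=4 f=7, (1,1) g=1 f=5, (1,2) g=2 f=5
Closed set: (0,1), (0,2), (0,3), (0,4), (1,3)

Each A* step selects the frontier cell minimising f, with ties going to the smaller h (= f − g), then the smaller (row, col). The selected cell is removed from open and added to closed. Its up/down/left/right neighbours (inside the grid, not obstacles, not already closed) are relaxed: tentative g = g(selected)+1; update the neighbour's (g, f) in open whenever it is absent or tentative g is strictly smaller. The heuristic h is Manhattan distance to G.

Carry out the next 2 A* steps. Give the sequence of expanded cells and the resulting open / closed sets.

step 1: expand (1,2) (f=5, h=3) → closed; open now [(0,5) g=4 f=7, (1,1) g=1 f=5, (2,2) g=3 f=5]
step 2: expand (2,2) (f=5, h=2) → closed; open now [(0,5) g=4 f=7, (1,1) g=1 f=5, (2,1) g=4 f=7, (3,2) g=4 f=7]

order=[(1,2) → (2,2)]; open=[(0,5) g=4 f=7, (1,1) g=1 f=5, (2,1) g=4 f=7, (3,2) g=4 f=7]; closed=[(0,1), (0,2), (0,3), (0,4), (1,2), (1,3), (2,2)]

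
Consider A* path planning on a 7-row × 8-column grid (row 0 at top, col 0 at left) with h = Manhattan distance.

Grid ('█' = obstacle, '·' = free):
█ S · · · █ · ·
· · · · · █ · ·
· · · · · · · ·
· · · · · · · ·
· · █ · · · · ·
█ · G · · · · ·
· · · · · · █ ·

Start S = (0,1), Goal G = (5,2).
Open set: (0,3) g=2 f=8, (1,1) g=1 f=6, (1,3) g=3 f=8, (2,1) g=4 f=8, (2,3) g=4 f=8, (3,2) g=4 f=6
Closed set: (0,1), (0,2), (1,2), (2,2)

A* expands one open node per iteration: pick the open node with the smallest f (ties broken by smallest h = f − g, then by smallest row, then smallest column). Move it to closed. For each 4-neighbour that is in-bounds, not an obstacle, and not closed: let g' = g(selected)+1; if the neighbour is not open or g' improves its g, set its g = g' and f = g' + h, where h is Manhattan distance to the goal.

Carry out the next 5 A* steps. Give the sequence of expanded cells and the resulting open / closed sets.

order=[(3,2) → (1,1) → (2,1) → (3,1) → (4,1)]; open=[(0,3) g=2 f=8, (1,0) g=2 f=8, (1,3) g=3 f=8, (2,0) g=3 f=8, (2,3) g=4 f=8, (3,0) g=4 f=8, (3,3) g=5 f=8, (4,0) g=5 f=8, (5,1) g=5 f=6]; closed=[(0,1), (0,2), (1,1), (1,2), (2,1), (2,2), (3,1), (3,2), (4,1)]

step 1: expand (3,2) (f=6, h=2) → closed; open now [(0,3) g=2 f=8, (1,1) g=1 f=6, (1,3) g=3 f=8, (2,1) g=4 f=8, (2,3) g=4 f=8, (3,1) g=5 f=8, (3,3) g=5 f=8]
step 2: expand (1,1) (f=6, h=5) → closed; open now [(0,3) g=2 f=8, (1,0) g=2 f=8, (1,3) g=3 f=8, (2,1) g=2 f=6, (2,3) g=4 f=8, (3,1) g=5 f=8, (3,3) g=5 f=8]
step 3: expand (2,1) (f=6, h=4) → closed; open now [(0,3) g=2 f=8, (1,0) g=2 f=8, (1,3) g=3 f=8, (2,0) g=3 f=8, (2,3) g=4 f=8, (3,1) g=3 f=6, (3,3) g=5 f=8]
step 4: expand (3,1) (f=6, h=3) → closed; open now [(0,3) g=2 f=8, (1,0) g=2 f=8, (1,3) g=3 f=8, (2,0) g=3 f=8, (2,3) g=4 f=8, (3,0) g=4 f=8, (3,3) g=5 f=8, (4,1) g=4 f=6]
step 5: expand (4,1) (f=6, h=2) → closed; open now [(0,3) g=2 f=8, (1,0) g=2 f=8, (1,3) g=3 f=8, (2,0) g=3 f=8, (2,3) g=4 f=8, (3,0) g=4 f=8, (3,3) g=5 f=8, (4,0) g=5 f=8, (5,1) g=5 f=6]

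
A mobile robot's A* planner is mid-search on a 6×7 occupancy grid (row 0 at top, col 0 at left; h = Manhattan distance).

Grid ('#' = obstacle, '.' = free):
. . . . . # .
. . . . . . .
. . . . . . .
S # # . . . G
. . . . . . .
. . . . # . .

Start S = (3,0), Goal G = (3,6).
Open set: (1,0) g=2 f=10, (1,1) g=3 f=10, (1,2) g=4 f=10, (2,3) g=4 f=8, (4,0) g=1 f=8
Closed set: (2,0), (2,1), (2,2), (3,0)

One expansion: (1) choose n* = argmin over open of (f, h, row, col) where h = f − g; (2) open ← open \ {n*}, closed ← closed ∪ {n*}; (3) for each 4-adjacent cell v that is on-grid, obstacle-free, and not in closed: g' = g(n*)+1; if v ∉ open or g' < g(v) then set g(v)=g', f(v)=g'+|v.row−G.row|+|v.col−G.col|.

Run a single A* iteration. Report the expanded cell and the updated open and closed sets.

step 1: expand (2,3) (f=8, h=4) → closed; open now [(1,0) g=2 f=10, (1,1) g=3 f=10, (1,2) g=4 f=10, (1,3) g=5 f=10, (2,4) g=5 f=8, (3,3) g=5 f=8, (4,0) g=1 f=8]

expanded=(2,3); open=[(1,0) g=2 f=10, (1,1) g=3 f=10, (1,2) g=4 f=10, (1,3) g=5 f=10, (2,4) g=5 f=8, (3,3) g=5 f=8, (4,0) g=1 f=8]; closed=[(2,0), (2,1), (2,2), (2,3), (3,0)]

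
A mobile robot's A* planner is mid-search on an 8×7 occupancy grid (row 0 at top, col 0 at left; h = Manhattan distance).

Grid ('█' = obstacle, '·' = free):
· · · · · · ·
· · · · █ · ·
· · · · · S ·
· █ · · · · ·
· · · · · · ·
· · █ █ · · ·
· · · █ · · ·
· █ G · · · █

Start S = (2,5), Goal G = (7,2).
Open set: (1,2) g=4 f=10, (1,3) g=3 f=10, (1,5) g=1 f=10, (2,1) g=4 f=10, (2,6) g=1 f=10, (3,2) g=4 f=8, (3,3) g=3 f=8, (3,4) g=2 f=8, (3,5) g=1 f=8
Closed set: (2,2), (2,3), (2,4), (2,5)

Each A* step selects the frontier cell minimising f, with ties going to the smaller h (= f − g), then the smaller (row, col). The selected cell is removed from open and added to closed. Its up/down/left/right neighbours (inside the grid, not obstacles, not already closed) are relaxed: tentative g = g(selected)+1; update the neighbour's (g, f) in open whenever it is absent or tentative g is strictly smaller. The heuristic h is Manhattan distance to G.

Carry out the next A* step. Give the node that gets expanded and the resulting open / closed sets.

expanded=(3,2); open=[(1,2) g=4 f=10, (1,3) g=3 f=10, (1,5) g=1 f=10, (2,1) g=4 f=10, (2,6) g=1 f=10, (3,3) g=3 f=8, (3,4) g=2 f=8, (3,5) g=1 f=8, (4,2) g=5 f=8]; closed=[(2,2), (2,3), (2,4), (2,5), (3,2)]

step 1: expand (3,2) (f=8, h=4) → closed; open now [(1,2) g=4 f=10, (1,3) g=3 f=10, (1,5) g=1 f=10, (2,1) g=4 f=10, (2,6) g=1 f=10, (3,3) g=3 f=8, (3,4) g=2 f=8, (3,5) g=1 f=8, (4,2) g=5 f=8]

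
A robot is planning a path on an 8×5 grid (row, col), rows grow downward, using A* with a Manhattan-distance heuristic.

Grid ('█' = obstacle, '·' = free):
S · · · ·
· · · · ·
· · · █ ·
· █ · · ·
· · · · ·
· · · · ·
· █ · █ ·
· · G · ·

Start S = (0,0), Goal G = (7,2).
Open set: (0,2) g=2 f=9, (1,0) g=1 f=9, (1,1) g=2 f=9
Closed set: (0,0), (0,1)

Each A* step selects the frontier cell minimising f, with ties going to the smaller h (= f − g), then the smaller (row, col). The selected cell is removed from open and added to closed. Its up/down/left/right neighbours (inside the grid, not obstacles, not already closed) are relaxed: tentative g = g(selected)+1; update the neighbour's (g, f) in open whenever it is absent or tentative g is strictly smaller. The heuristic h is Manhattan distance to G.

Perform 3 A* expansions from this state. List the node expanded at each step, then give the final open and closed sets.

step 1: expand (0,2) (f=9, h=7) → closed; open now [(0,3) g=3 f=11, (1,0) g=1 f=9, (1,1) g=2 f=9, (1,2) g=3 f=9]
step 2: expand (1,2) (f=9, h=6) → closed; open now [(0,3) g=3 f=11, (1,0) g=1 f=9, (1,1) g=2 f=9, (1,3) g=4 f=11, (2,2) g=4 f=9]
step 3: expand (2,2) (f=9, h=5) → closed; open now [(0,3) g=3 f=11, (1,0) g=1 f=9, (1,1) g=2 f=9, (1,3) g=4 f=11, (2,1) g=5 f=11, (3,2) g=5 f=9]

order=[(0,2) → (1,2) → (2,2)]; open=[(0,3) g=3 f=11, (1,0) g=1 f=9, (1,1) g=2 f=9, (1,3) g=4 f=11, (2,1) g=5 f=11, (3,2) g=5 f=9]; closed=[(0,0), (0,1), (0,2), (1,2), (2,2)]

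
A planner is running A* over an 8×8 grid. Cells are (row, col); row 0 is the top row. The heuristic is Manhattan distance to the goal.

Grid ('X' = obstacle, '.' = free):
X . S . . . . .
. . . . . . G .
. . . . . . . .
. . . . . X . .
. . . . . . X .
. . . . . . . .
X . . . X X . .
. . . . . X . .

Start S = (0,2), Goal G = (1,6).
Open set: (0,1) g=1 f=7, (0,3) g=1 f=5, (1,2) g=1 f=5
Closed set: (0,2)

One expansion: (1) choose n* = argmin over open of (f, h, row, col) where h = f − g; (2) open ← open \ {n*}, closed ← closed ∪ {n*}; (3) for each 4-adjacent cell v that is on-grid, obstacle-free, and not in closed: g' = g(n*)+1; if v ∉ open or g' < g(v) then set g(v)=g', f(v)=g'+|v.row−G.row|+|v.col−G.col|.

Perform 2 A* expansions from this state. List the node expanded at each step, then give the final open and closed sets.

step 1: expand (0,3) (f=5, h=4) → closed; open now [(0,1) g=1 f=7, (0,4) g=2 f=5, (1,2) g=1 f=5, (1,3) g=2 f=5]
step 2: expand (0,4) (f=5, h=3) → closed; open now [(0,1) g=1 f=7, (0,5) g=3 f=5, (1,2) g=1 f=5, (1,3) g=2 f=5, (1,4) g=3 f=5]

order=[(0,3) → (0,4)]; open=[(0,1) g=1 f=7, (0,5) g=3 f=5, (1,2) g=1 f=5, (1,3) g=2 f=5, (1,4) g=3 f=5]; closed=[(0,2), (0,3), (0,4)]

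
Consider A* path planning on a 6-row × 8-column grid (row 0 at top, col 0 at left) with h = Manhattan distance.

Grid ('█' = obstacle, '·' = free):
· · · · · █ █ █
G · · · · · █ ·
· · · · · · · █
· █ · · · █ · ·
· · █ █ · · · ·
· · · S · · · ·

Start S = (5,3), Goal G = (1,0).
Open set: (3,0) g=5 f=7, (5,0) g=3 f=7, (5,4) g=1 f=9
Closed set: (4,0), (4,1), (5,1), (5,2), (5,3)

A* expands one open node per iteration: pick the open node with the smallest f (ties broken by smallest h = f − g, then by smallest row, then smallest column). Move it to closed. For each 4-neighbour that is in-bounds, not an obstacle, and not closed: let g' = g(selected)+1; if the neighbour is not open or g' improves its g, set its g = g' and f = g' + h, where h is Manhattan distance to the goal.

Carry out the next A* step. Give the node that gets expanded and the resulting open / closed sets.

expanded=(3,0); open=[(2,0) g=6 f=7, (5,0) g=3 f=7, (5,4) g=1 f=9]; closed=[(3,0), (4,0), (4,1), (5,1), (5,2), (5,3)]

step 1: expand (3,0) (f=7, h=2) → closed; open now [(2,0) g=6 f=7, (5,0) g=3 f=7, (5,4) g=1 f=9]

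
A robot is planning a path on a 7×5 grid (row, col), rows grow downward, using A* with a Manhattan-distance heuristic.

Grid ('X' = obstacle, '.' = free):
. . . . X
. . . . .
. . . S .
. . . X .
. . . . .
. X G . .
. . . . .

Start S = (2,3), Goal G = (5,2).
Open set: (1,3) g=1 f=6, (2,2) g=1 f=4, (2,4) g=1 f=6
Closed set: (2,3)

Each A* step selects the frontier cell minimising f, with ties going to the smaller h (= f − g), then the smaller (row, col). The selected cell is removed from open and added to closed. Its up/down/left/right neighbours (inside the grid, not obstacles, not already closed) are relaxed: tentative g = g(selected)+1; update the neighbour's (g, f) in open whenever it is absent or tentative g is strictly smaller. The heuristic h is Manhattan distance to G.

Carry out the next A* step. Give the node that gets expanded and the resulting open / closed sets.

step 1: expand (2,2) (f=4, h=3) → closed; open now [(1,2) g=2 f=6, (1,3) g=1 f=6, (2,1) g=2 f=6, (2,4) g=1 f=6, (3,2) g=2 f=4]

expanded=(2,2); open=[(1,2) g=2 f=6, (1,3) g=1 f=6, (2,1) g=2 f=6, (2,4) g=1 f=6, (3,2) g=2 f=4]; closed=[(2,2), (2,3)]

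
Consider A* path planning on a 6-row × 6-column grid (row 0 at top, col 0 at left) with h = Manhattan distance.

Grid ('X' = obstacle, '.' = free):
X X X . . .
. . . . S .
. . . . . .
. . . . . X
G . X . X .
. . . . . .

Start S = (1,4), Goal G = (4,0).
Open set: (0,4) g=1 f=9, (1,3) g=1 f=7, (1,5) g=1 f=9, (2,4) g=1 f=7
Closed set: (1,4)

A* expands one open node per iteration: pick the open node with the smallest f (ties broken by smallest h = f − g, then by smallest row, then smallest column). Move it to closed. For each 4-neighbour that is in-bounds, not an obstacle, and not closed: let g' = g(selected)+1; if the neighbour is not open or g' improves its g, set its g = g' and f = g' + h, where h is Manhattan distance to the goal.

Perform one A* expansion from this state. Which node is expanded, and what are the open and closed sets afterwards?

step 1: expand (1,3) (f=7, h=6) → closed; open now [(0,3) g=2 f=9, (0,4) g=1 f=9, (1,2) g=2 f=7, (1,5) g=1 f=9, (2,3) g=2 f=7, (2,4) g=1 f=7]

expanded=(1,3); open=[(0,3) g=2 f=9, (0,4) g=1 f=9, (1,2) g=2 f=7, (1,5) g=1 f=9, (2,3) g=2 f=7, (2,4) g=1 f=7]; closed=[(1,3), (1,4)]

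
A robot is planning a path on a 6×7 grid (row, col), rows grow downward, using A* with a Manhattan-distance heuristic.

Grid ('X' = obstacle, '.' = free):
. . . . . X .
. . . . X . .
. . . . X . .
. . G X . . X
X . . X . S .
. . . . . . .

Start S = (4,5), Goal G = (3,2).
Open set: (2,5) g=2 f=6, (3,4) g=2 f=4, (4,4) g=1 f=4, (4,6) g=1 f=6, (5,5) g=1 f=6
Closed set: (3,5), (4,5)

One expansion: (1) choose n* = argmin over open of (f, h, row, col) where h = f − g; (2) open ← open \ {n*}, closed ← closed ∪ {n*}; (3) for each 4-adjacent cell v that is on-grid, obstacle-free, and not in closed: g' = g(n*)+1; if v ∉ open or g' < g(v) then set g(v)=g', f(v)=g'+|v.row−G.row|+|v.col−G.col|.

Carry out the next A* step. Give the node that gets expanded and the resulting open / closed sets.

step 1: expand (3,4) (f=4, h=2) → closed; open now [(2,5) g=2 f=6, (4,4) g=1 f=4, (4,6) g=1 f=6, (5,5) g=1 f=6]

expanded=(3,4); open=[(2,5) g=2 f=6, (4,4) g=1 f=4, (4,6) g=1 f=6, (5,5) g=1 f=6]; closed=[(3,4), (3,5), (4,5)]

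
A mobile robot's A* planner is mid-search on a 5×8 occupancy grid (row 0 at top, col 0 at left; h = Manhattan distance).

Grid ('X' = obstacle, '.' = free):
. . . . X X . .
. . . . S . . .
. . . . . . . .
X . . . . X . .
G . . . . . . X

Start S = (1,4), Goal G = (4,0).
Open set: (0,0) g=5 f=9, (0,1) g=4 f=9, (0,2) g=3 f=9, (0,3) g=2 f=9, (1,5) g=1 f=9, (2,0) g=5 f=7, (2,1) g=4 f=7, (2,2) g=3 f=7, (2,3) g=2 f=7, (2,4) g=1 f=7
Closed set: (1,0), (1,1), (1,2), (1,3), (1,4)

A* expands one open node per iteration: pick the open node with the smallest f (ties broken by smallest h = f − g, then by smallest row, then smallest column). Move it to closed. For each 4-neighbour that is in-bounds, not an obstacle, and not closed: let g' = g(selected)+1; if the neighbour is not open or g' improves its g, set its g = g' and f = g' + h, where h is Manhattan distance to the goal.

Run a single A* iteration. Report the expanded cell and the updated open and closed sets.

step 1: expand (2,0) (f=7, h=2) → closed; open now [(0,0) g=5 f=9, (0,1) g=4 f=9, (0,2) g=3 f=9, (0,3) g=2 f=9, (1,5) g=1 f=9, (2,1) g=4 f=7, (2,2) g=3 f=7, (2,3) g=2 f=7, (2,4) g=1 f=7]

expanded=(2,0); open=[(0,0) g=5 f=9, (0,1) g=4 f=9, (0,2) g=3 f=9, (0,3) g=2 f=9, (1,5) g=1 f=9, (2,1) g=4 f=7, (2,2) g=3 f=7, (2,3) g=2 f=7, (2,4) g=1 f=7]; closed=[(1,0), (1,1), (1,2), (1,3), (1,4), (2,0)]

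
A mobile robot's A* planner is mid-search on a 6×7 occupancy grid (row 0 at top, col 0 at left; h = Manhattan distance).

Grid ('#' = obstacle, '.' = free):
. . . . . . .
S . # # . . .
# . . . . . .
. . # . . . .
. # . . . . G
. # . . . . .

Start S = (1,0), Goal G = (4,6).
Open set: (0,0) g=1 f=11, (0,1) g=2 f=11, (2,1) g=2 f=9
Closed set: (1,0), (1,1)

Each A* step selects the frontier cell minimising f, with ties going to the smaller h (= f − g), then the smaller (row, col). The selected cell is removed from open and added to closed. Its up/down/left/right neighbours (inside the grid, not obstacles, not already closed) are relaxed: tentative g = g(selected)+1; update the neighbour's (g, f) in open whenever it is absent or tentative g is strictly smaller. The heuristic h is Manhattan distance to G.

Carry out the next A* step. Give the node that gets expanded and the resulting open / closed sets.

expanded=(2,1); open=[(0,0) g=1 f=11, (0,1) g=2 f=11, (2,2) g=3 f=9, (3,1) g=3 f=9]; closed=[(1,0), (1,1), (2,1)]

step 1: expand (2,1) (f=9, h=7) → closed; open now [(0,0) g=1 f=11, (0,1) g=2 f=11, (2,2) g=3 f=9, (3,1) g=3 f=9]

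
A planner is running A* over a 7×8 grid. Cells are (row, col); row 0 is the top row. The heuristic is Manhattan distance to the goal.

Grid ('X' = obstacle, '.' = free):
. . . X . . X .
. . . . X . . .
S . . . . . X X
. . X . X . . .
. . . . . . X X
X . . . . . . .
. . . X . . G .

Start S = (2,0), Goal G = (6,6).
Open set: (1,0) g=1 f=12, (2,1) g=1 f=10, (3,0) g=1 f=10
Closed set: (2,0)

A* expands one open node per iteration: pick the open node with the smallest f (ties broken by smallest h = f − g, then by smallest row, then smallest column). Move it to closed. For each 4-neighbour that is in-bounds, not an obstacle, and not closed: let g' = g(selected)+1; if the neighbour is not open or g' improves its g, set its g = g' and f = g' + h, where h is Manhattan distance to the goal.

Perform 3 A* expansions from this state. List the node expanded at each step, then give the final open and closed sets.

step 1: expand (2,1) (f=10, h=9) → closed; open now [(1,0) g=1 f=12, (1,1) g=2 f=12, (2,2) g=2 f=10, (3,0) g=1 f=10, (3,1) g=2 f=10]
step 2: expand (2,2) (f=10, h=8) → closed; open now [(1,0) g=1 f=12, (1,1) g=2 f=12, (1,2) g=3 f=12, (2,3) g=3 f=10, (3,0) g=1 f=10, (3,1) g=2 f=10]
step 3: expand (2,3) (f=10, h=7) → closed; open now [(1,0) g=1 f=12, (1,1) g=2 f=12, (1,2) g=3 f=12, (1,3) g=4 f=12, (2,4) g=4 f=10, (3,0) g=1 f=10, (3,1) g=2 f=10, (3,3) g=4 f=10]

order=[(2,1) → (2,2) → (2,3)]; open=[(1,0) g=1 f=12, (1,1) g=2 f=12, (1,2) g=3 f=12, (1,3) g=4 f=12, (2,4) g=4 f=10, (3,0) g=1 f=10, (3,1) g=2 f=10, (3,3) g=4 f=10]; closed=[(2,0), (2,1), (2,2), (2,3)]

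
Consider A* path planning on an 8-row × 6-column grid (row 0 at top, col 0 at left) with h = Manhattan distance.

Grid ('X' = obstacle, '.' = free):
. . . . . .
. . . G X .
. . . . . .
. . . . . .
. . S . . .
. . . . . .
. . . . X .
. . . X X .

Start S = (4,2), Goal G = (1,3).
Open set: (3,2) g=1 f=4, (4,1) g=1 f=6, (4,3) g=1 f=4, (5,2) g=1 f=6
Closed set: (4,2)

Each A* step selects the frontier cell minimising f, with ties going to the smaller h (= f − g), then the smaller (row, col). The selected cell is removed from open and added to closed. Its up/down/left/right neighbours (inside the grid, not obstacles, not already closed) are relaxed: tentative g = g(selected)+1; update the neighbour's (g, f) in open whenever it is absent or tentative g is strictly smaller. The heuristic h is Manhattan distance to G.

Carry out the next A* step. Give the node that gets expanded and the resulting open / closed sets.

step 1: expand (3,2) (f=4, h=3) → closed; open now [(2,2) g=2 f=4, (3,1) g=2 f=6, (3,3) g=2 f=4, (4,1) g=1 f=6, (4,3) g=1 f=4, (5,2) g=1 f=6]

expanded=(3,2); open=[(2,2) g=2 f=4, (3,1) g=2 f=6, (3,3) g=2 f=4, (4,1) g=1 f=6, (4,3) g=1 f=4, (5,2) g=1 f=6]; closed=[(3,2), (4,2)]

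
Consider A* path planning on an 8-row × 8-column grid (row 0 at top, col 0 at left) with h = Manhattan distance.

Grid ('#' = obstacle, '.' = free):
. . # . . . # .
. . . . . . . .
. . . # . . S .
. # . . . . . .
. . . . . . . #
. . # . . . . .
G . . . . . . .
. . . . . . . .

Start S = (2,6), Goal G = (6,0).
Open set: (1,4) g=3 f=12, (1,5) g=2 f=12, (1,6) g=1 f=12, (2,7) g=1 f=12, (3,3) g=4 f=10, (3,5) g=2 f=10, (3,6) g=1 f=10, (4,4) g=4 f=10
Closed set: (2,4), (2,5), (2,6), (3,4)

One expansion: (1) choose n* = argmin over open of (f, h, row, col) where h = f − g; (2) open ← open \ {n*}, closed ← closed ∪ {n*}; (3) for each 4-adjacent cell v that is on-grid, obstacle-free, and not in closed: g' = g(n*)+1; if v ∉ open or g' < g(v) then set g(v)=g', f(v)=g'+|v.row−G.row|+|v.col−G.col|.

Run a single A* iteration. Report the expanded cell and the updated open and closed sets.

expanded=(3,3); open=[(1,4) g=3 f=12, (1,5) g=2 f=12, (1,6) g=1 f=12, (2,7) g=1 f=12, (3,2) g=5 f=10, (3,5) g=2 f=10, (3,6) g=1 f=10, (4,3) g=5 f=10, (4,4) g=4 f=10]; closed=[(2,4), (2,5), (2,6), (3,3), (3,4)]

step 1: expand (3,3) (f=10, h=6) → closed; open now [(1,4) g=3 f=12, (1,5) g=2 f=12, (1,6) g=1 f=12, (2,7) g=1 f=12, (3,2) g=5 f=10, (3,5) g=2 f=10, (3,6) g=1 f=10, (4,3) g=5 f=10, (4,4) g=4 f=10]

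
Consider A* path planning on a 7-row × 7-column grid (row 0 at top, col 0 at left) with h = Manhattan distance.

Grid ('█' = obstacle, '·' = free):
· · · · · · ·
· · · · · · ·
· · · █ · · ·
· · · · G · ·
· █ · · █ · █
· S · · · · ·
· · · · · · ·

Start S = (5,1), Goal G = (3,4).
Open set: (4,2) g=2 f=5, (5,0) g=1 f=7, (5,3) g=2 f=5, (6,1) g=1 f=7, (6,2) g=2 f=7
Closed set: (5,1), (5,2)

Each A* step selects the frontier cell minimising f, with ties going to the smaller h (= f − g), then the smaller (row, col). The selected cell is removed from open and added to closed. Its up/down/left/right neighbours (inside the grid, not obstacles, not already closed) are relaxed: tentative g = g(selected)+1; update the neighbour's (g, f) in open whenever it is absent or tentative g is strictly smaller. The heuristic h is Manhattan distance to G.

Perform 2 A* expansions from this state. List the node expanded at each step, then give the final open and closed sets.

step 1: expand (4,2) (f=5, h=3) → closed; open now [(3,2) g=3 f=5, (4,3) g=3 f=5, (5,0) g=1 f=7, (5,3) g=2 f=5, (6,1) g=1 f=7, (6,2) g=2 f=7]
step 2: expand (3,2) (f=5, h=2) → closed; open now [(2,2) g=4 f=7, (3,1) g=4 f=7, (3,3) g=4 f=5, (4,3) g=3 f=5, (5,0) g=1 f=7, (5,3) g=2 f=5, (6,1) g=1 f=7, (6,2) g=2 f=7]

order=[(4,2) → (3,2)]; open=[(2,2) g=4 f=7, (3,1) g=4 f=7, (3,3) g=4 f=5, (4,3) g=3 f=5, (5,0) g=1 f=7, (5,3) g=2 f=5, (6,1) g=1 f=7, (6,2) g=2 f=7]; closed=[(3,2), (4,2), (5,1), (5,2)]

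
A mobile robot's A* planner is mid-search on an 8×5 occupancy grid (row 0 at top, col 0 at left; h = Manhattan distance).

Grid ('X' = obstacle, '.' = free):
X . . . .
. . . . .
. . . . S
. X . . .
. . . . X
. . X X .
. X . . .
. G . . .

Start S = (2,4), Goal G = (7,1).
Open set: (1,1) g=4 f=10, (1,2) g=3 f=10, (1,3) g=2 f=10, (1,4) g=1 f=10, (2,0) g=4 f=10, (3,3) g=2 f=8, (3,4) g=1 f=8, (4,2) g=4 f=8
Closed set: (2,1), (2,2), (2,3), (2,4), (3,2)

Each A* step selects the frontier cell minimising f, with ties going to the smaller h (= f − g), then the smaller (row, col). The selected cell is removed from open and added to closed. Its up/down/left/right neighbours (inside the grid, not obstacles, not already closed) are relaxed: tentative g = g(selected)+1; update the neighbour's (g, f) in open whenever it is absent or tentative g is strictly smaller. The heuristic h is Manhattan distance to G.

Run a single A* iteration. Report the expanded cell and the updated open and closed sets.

step 1: expand (4,2) (f=8, h=4) → closed; open now [(1,1) g=4 f=10, (1,2) g=3 f=10, (1,3) g=2 f=10, (1,4) g=1 f=10, (2,0) g=4 f=10, (3,3) g=2 f=8, (3,4) g=1 f=8, (4,1) g=5 f=8, (4,3) g=5 f=10]

expanded=(4,2); open=[(1,1) g=4 f=10, (1,2) g=3 f=10, (1,3) g=2 f=10, (1,4) g=1 f=10, (2,0) g=4 f=10, (3,3) g=2 f=8, (3,4) g=1 f=8, (4,1) g=5 f=8, (4,3) g=5 f=10]; closed=[(2,1), (2,2), (2,3), (2,4), (3,2), (4,2)]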